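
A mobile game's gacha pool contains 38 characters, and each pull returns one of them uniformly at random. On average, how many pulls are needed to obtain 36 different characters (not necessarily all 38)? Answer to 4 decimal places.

Going from k to k+1 distinct takes a geometric number of pulls with mean 38/(38-k).
Sum over k = 0,...,35: E = 38/38 + 38/37 + 38/36 + ... + 38/4 + 38/3 = 103.66028.

103.6603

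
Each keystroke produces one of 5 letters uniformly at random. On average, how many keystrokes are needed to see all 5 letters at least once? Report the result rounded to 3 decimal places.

11.417

Split into phases: going from k distinct to k+1 distinct takes on average 5/(5-k) keystrokes.
E[T] = 5/5 + 5/4 + 5/3 + 5/2 + 5/1 = 5·H_{5}.
H_{5} = 2.2833, so E[T] = 11.4167.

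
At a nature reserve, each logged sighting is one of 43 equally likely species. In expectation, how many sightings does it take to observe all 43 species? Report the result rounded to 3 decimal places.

Split into phases: going from k distinct to k+1 distinct takes on average 43/(43-k) sightings.
E[T] = 43/43 + 43/42 + 43/41 + ... + 43/2 + 43/1 = 43·H_{43}.
H_{43} = 4.3500, so E[T] = 187.0499.

187.050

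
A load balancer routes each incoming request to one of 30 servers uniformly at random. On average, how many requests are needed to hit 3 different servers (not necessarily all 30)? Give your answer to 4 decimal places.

3.1059

With k distinct servers already seen, the next new one arrives after an expected 30/(30-k) requests.
Sum over k = 0,...,2: E = 30/30 + 30/29 + 30/28 = 3.10591.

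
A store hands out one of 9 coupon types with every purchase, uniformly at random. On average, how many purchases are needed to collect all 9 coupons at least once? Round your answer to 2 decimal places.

The wait to go from k to k+1 distinct coupons is geometric with mean 9/(9-k).
E[T] = 9/9 + 9/8 + 9/7 + ... + 9/2 + 9/1 = 9·H_{9}.
H_{9} = 2.829, so E[T] = 25.461.

25.46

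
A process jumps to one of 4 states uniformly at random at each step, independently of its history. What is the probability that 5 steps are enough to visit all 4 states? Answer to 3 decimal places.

0.234

Let A_i be the event that state i is missing after 5 steps. By inclusion–exclusion on the A_i,
P(all seen) = Σ_{j=0}^{4} (-1)^j C(4,j)((4-j)/4)^5
= 1.0000 - 0.9492 + 0.1875 - 0.0039 + 0.0000
= 0.2344.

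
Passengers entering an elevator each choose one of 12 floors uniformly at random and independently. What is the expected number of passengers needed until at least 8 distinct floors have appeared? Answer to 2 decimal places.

Going from k to k+1 distinct takes a geometric number of passengers with mean 12/(12-k).
Sum over k = 0,...,7: E = 12/12 + 12/11 + 12/10 + ... + 12/6 + 12/5 = 12.239.

12.24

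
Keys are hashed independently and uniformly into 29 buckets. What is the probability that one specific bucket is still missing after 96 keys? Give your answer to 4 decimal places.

0.0344

On each key the fixed bucket fails to appear with probability 28/29.
P(still missing after 96) = (28/29)^96 = 0.03443.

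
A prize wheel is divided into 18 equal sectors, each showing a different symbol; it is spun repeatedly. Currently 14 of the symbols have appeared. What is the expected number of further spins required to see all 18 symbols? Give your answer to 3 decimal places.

37.500

With k distinct symbols already seen, the next new one takes an expected 18/(18-k) spins.
Sum over k = 14,...,17: E = 18/4 + 18/3 + 18/2 + 18/1 = 37.5000.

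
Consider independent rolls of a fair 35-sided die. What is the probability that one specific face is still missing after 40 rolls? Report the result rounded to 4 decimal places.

0.3136

On each roll the fixed face fails to appear with probability 34/35.
P(still missing after 40) = (34/35)^40 = 0.31364.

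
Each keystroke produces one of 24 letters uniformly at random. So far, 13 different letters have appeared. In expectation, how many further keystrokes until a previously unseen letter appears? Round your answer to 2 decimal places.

The number of keystrokes until the next new letter is geometric with success probability 11/24, so its mean is 24/11.
E = 24/11 = 2.182.

2.18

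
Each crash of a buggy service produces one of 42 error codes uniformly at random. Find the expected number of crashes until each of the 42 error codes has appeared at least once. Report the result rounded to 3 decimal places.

181.723

After k distinct error codes have appeared, the next crash gives a new one with probability (42-k)/42, so the expected wait for the (k+1)-th is 42/(42-k).
E[T] = 42/42 + 42/41 + 42/40 + ... + 42/2 + 42/1 = 42·H_{42}.
H_{42} = 4.3267, so E[T] = 181.7232.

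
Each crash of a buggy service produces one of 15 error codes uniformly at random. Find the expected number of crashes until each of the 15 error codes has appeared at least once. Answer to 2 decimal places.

49.77

Split into phases: going from k distinct to k+1 distinct takes on average 15/(15-k) crashes.
E[T] = 15/15 + 15/14 + 15/13 + ... + 15/2 + 15/1 = 15·H_{15}.
H_{15} = 3.318, so E[T] = 49.773.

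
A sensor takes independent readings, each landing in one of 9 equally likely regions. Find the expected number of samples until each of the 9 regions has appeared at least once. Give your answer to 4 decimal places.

After k distinct regions have appeared, the next sample gives a new one with probability (9-k)/9, so the expected wait for the (k+1)-th is 9/(9-k).
E[T] = 9/9 + 9/8 + 9/7 + ... + 9/2 + 9/1 = 9·H_{9}.
H_{9} = 2.82897, so E[T] = 25.46071.

25.4607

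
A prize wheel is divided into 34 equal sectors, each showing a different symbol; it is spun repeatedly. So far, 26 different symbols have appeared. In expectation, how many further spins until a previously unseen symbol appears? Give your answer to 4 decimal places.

4.2500

Each spin yields a new symbol with probability (34-26)/34 = 8/34, so the wait is geometric with mean 34/8.
E = 34/8 = 4.25000.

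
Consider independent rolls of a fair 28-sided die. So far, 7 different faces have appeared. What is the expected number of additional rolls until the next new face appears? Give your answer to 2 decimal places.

1.33

The number of rolls until the next new face is geometric with success probability 21/28, so its mean is 28/21.
E = 28/21 = 1.333.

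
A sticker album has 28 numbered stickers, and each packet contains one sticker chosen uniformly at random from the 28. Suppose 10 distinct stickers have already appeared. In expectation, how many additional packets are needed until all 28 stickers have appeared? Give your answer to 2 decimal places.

With k distinct stickers already seen, the next new one takes an expected 28/(28-k) packets.
Sum over k = 10,...,27: E = 28/18 + 28/17 + 28/16 + ... + 28/2 + 28/1 = 97.863.

97.86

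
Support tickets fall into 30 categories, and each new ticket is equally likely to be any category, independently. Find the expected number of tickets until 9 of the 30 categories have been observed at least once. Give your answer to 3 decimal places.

10.489

Going from k to k+1 distinct takes a geometric number of tickets with mean 30/(30-k).
Sum over k = 0,...,8: E = 30/30 + 30/29 + 30/28 + ... + 30/23 + 30/22 = 10.4889.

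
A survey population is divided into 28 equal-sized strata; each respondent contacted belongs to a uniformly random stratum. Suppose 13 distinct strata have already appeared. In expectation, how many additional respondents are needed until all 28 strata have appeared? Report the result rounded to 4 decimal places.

92.9104

With k distinct strata already seen, the next new one takes an expected 28/(28-k) respondents.
Sum over k = 13,...,27: E = 28/15 + 28/14 + 28/13 + ... + 28/2 + 28/1 = 92.91041.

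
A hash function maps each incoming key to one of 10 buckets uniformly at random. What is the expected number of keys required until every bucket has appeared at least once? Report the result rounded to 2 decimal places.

29.29

The wait to go from k to k+1 distinct buckets is geometric with mean 10/(10-k).
E[T] = 10/10 + 10/9 + 10/8 + ... + 10/2 + 10/1 = 10·H_{10}.
H_{10} = 2.929, so E[T] = 29.290.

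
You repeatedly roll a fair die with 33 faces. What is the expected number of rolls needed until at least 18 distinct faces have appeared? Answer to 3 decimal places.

With k distinct faces already seen, the next new one arrives after an expected 33/(33-k) rolls.
Sum over k = 0,...,17: E = 33/33 + 33/32 + 33/31 + ... + 33/17 + 33/16 = 25.4288.

25.429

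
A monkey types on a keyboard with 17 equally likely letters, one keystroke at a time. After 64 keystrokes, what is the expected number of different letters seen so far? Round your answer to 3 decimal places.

16.649

For each letter, P(seen in 64 keystrokes) = 1 - (16/17)^64 = 0.9793.
By linearity of expectation, E[distinct seen] = 17·(1 - (16/17)^64) = 16.6489.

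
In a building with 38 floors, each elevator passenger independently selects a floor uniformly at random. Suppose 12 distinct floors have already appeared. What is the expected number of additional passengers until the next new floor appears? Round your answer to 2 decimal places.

1.46

Each passenger yields a new floor with probability (38-12)/38 = 26/38, so the wait is geometric with mean 38/26.
E = 38/26 = 1.462.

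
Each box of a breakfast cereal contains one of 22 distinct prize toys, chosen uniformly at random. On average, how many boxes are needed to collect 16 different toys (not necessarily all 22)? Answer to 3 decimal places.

27.298

Going from k to k+1 distinct takes a geometric number of boxes with mean 22/(22-k).
Sum over k = 0,...,15: E = 22/22 + 22/21 + 22/20 + ... + 22/8 + 22/7 = 27.2979.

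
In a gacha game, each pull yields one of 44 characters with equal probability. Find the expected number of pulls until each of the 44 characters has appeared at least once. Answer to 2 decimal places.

After k distinct characters have appeared, the next pull gives a new one with probability (44-k)/44, so the expected wait for the (k+1)-th is 44/(44-k).
E[T] = 44/44 + 44/43 + 44/42 + ... + 44/2 + 44/1 = 44·H_{44}.
H_{44} = 4.373, so E[T] = 192.400.

192.40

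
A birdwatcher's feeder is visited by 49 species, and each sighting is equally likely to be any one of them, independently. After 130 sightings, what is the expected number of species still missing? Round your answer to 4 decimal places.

3.3579

For each species, P(unseen after 130) = (48/49)^130 = 0.06853.
By linearity of expectation, E[unseen] = 49·(48/49)^130 = 3.35789.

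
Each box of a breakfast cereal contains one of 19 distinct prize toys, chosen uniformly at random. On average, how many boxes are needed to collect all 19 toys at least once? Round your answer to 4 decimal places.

67.4071

After k distinct toys have appeared, the next box gives a new one with probability (19-k)/19, so the expected wait for the (k+1)-th is 19/(19-k).
E[T] = 19/19 + 19/18 + 19/17 + ... + 19/2 + 19/1 = 19·H_{19}.
H_{19} = 3.54774, so E[T] = 67.40705.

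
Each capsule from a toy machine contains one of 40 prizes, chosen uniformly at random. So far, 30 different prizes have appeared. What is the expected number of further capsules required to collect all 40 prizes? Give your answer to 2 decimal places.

117.16

With k distinct prizes already seen, the next new one takes an expected 40/(40-k) capsules.
Sum over k = 30,...,39: E = 40/10 + 40/9 + 40/8 + ... + 40/2 + 40/1 = 117.159.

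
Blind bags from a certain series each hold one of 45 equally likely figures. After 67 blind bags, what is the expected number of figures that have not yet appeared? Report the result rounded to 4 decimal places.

9.9840

For each figure, P(unseen after 67) = (44/45)^67 = 0.22187.
By linearity of expectation, E[unseen] = 45·(44/45)^67 = 9.98397.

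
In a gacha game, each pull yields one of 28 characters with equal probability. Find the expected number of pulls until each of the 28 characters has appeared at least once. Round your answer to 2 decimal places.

109.96

Split into phases: going from k distinct to k+1 distinct takes on average 28/(28-k) pulls.
E[T] = 28/28 + 28/27 + 28/26 + ... + 28/2 + 28/1 = 28·H_{28}.
H_{28} = 3.927, so E[T] = 109.961.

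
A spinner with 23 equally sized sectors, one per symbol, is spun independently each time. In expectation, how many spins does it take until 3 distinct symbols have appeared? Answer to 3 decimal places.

3.141

Going from k to k+1 distinct takes a geometric number of spins with mean 23/(23-k).
Sum over k = 0,...,2: E = 23/23 + 23/22 + 23/21 = 3.1407.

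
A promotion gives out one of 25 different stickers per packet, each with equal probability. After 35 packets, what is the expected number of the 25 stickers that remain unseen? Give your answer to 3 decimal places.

For each sticker, P(unseen after 35) = (24/25)^35 = 0.2396.
By linearity of expectation, E[unseen] = 25·(24/25)^35 = 5.9901.

5.990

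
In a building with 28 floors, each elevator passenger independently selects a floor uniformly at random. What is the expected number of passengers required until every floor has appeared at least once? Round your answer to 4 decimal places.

109.9608

The wait to go from k to k+1 distinct floors is geometric with mean 28/(28-k).
E[T] = 28/28 + 28/27 + 28/26 + ... + 28/2 + 28/1 = 28·H_{28}.
H_{28} = 3.92717, so E[T] = 109.96079.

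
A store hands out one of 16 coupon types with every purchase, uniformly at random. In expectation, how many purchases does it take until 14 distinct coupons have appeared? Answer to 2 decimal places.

Going from k to k+1 distinct takes a geometric number of purchases with mean 16/(16-k).
Sum over k = 0,...,13: E = 16/16 + 16/15 + 16/14 + ... + 16/4 + 16/3 = 30.092.

30.09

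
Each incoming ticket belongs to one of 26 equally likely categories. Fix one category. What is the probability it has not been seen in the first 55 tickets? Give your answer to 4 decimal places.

0.1157

Each ticket misses the fixed category with probability (26-1)/26 = 25/26, independently.
P(still missing after 55) = (25/26)^55 = 0.11566.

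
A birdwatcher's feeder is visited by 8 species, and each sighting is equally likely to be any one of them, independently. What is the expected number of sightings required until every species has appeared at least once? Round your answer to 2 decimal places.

Split into phases: going from k distinct to k+1 distinct takes on average 8/(8-k) sightings.
E[T] = 8/8 + 8/7 + 8/6 + ... + 8/2 + 8/1 = 8·H_{8}.
H_{8} = 2.718, so E[T] = 21.743.

21.74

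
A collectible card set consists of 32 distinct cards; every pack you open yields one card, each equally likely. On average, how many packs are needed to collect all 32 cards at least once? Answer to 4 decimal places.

After k distinct cards have appeared, the next pack gives a new one with probability (32-k)/32, so the expected wait for the (k+1)-th is 32/(32-k).
E[T] = 32/32 + 32/31 + 32/30 + ... + 32/2 + 32/1 = 32·H_{32}.
H_{32} = 4.05850, so E[T] = 129.87185.

129.8718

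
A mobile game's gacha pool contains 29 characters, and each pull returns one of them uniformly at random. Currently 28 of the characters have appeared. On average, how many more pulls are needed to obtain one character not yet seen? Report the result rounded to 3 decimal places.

The number of pulls until the next new character is geometric with success probability 1/29, so its mean is 29/1.
E = 29/1 = 29.0000.

29.000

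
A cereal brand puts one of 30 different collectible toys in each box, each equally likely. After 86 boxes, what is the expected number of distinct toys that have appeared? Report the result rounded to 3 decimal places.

For each toy, P(seen in 86 boxes) = 1 - (29/30)^86 = 0.9458.
By linearity of expectation, E[distinct seen] = 30·(1 - (29/30)^86) = 28.3747.

28.375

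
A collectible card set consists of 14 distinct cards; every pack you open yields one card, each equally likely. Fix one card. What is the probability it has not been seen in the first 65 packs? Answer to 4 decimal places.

Each pack misses the fixed card with probability (14-1)/14 = 13/14, independently.
P(still missing after 65) = (13/14)^65 = 0.00809.

0.0081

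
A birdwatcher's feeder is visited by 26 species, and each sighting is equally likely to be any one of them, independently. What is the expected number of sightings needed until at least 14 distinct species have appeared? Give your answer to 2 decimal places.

19.53

Going from k to k+1 distinct takes a geometric number of sightings with mean 26/(26-k).
Sum over k = 0,...,13: E = 26/26 + 26/25 + 26/24 + ... + 26/14 + 26/13 = 19.531.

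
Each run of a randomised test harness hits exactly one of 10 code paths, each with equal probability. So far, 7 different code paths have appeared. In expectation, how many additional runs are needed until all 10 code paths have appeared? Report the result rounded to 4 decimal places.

18.3333

With k distinct code paths already seen, the next new one takes an expected 10/(10-k) runs.
Sum over k = 7,...,9: E = 10/3 + 10/2 + 10/1 = 18.33333.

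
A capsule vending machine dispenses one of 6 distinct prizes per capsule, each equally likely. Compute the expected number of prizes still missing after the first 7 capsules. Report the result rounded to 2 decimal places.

For each prize, P(unseen after 7) = (5/6)^7 = 0.279.
By linearity of expectation, E[unseen] = 6·(5/6)^7 = 1.674.

1.67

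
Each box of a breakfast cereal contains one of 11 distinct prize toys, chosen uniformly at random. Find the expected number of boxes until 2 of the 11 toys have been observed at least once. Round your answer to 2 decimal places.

With k distinct toys already seen, the next new one arrives after an expected 11/(11-k) boxes.
Sum over k = 0,...,1: E = 11/11 + 11/10 = 2.100.

2.10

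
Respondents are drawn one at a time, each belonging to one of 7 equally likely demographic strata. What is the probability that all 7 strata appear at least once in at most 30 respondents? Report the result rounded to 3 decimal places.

Let A_i be the event that stratum i is missing after 30 respondents. By inclusion–exclusion on the A_i,
P(all seen) = Σ_{j=0}^{7} (-1)^j C(7,j)((7-j)/7)^30
= 1.0000 - 0.0687 + 0.0009 - 0.0000 + 0.0000 - 0.0000 + 0.0000 - 0.0000
= 0.9322.

0.932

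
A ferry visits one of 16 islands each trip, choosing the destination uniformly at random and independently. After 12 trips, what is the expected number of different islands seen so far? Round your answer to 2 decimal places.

For each island, P(seen in 12 trips) = 1 - (15/16)^12 = 0.539.
By linearity of expectation, E[distinct seen] = 16·(1 - (15/16)^12) = 8.625.

8.62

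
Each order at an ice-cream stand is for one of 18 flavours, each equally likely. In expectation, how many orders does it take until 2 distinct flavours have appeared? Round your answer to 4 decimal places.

2.0588

With k distinct flavours already seen, the next new one arrives after an expected 18/(18-k) orders.
Sum over k = 0,...,1: E = 18/18 + 18/17 = 2.05882.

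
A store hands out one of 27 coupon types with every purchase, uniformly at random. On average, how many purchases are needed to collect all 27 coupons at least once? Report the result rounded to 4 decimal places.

105.0693

Split into phases: going from k distinct to k+1 distinct takes on average 27/(27-k) purchases.
E[T] = 27/27 + 27/26 + 27/25 + ... + 27/2 + 27/1 = 27·H_{27}.
H_{27} = 3.89146, so E[T] = 105.06933.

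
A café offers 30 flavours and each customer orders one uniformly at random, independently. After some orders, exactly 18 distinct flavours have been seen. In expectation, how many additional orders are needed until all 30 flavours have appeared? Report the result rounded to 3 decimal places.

93.096

From k distinct to k+1 distinct takes on average 30/(30-k) orders.
Sum over k = 18,...,29: E = 30/12 + 30/11 + 30/10 + ... + 30/2 + 30/1 = 93.0963.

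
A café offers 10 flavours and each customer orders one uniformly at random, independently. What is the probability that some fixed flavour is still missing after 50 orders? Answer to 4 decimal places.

0.0052

Each order misses the fixed flavour with probability (10-1)/10 = 9/10, independently.
P(still missing after 50) = (9/10)^50 = 0.00515.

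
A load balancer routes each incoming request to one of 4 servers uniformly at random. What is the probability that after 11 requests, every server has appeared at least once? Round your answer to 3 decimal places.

0.834

Let A_i be the event that server i is missing after 11 requests. By inclusion–exclusion on the A_i,
P(all seen) = Σ_{j=0}^{4} (-1)^j C(4,j)((4-j)/4)^11
= 1.0000 - 0.1689 + 0.0029 - 0.0000 + 0.0000
= 0.8340.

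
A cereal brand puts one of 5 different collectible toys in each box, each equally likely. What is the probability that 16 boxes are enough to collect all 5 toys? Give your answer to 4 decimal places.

By inclusion–exclusion over which toys are missing,
P(all seen) = Σ_{j=0}^{5} (-1)^j C(5,j)((5-j)/5)^16
= 1.00000 - 0.14074 + 0.00282 - 0.00000 + 0.00000 - 0.00000
= 0.86208.

0.8621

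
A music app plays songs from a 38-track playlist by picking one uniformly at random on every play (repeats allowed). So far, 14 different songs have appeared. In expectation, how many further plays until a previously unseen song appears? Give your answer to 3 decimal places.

1.583

The number of plays until the next new song is geometric with success probability 24/38, so its mean is 38/24.
E = 38/24 = 1.5833.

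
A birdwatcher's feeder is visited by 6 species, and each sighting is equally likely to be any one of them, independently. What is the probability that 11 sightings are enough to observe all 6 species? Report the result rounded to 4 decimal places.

By inclusion–exclusion over which species are missing,
P(all seen) = Σ_{j=0}^{6} (-1)^j C(6,j)((6-j)/6)^11
= 1.00000 - 0.80753 + 0.17342 - 0.00977 + 0.00008 - 0.00000 + 0.00000
= 0.35621.

0.3562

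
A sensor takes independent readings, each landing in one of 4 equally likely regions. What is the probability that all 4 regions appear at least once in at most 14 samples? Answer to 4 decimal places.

0.9291

By inclusion–exclusion over which regions are missing,
P(all seen) = Σ_{j=0}^{4} (-1)^j C(4,j)((4-j)/4)^14
= 1.00000 - 0.07127 + 0.00037 - 0.00000 + 0.00000
= 0.92909.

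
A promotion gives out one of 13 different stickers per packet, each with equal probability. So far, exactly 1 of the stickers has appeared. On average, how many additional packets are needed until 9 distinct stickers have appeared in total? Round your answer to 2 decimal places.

13.26

With k distinct stickers already seen, the next new one takes an expected 13/(13-k) packets.
Sum over k = 1,...,8: E = 13/12 + 13/11 + 13/10 + ... + 13/6 + 13/5 = 13.258.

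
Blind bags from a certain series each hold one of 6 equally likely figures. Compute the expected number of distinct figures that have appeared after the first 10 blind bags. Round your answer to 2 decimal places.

For each figure, P(seen in 10 blind bags) = 1 - (5/6)^10 = 0.838.
By linearity of expectation, E[distinct seen] = 6·(1 - (5/6)^10) = 5.031.

5.03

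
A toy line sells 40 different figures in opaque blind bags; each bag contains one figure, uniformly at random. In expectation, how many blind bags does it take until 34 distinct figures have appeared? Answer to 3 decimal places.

With k distinct figures already seen, the next new one arrives after an expected 40/(40-k) blind bags.
Sum over k = 0,...,33: E = 40/40 + 40/39 + 40/38 + ... + 40/8 + 40/7 = 73.1417.

73.142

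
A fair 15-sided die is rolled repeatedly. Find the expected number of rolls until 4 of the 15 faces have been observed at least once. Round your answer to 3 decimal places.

4.475

With k distinct faces already seen, the next new one arrives after an expected 15/(15-k) rolls.
Sum over k = 0,...,3: E = 15/15 + 15/14 + 15/13 + 15/12 = 4.4753.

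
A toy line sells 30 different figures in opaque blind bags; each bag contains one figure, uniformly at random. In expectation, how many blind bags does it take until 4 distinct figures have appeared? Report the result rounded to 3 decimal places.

4.217

Going from k to k+1 distinct takes a geometric number of blind bags with mean 30/(30-k).
Sum over k = 0,...,3: E = 30/30 + 30/29 + 30/28 + 30/27 = 4.2170.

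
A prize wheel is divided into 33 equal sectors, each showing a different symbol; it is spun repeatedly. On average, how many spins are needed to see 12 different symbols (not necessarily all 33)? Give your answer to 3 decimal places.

14.634

Going from k to k+1 distinct takes a geometric number of spins with mean 33/(33-k).
Sum over k = 0,...,11: E = 33/33 + 33/32 + 33/31 + ... + 33/23 + 33/22 = 14.6335.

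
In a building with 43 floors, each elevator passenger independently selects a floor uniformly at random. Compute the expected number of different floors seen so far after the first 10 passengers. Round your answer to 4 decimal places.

For each floor, P(seen in 10 passengers) = 1 - (42/43)^10 = 0.20967.
By linearity of expectation, E[distinct seen] = 43·(1 - (42/43)^10) = 9.01582.

9.0158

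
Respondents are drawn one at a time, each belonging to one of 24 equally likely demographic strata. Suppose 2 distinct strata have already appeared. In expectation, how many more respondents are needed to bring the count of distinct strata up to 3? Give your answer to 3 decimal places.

With k distinct strata already seen, the next new one takes an expected 24/(24-k) respondents.
Only the k = 2 term is needed: E = 24/22 = 1.0909.

1.091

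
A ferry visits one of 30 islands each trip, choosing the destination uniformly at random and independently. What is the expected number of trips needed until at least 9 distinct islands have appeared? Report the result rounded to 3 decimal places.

With k distinct islands already seen, the next new one arrives after an expected 30/(30-k) trips.
Sum over k = 0,...,8: E = 30/30 + 30/29 + 30/28 + ... + 30/23 + 30/22 = 10.4889.

10.489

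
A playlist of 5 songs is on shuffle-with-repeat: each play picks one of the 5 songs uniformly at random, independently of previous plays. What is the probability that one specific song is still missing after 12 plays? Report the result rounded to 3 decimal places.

Each play misses the fixed song with probability (5-1)/5 = 4/5, independently.
P(still missing after 12) = (4/5)^12 = 0.0687.

0.069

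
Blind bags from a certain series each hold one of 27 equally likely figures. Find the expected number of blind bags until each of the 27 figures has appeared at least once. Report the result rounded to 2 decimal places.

105.07

After k distinct figures have appeared, the next blind bag gives a new one with probability (27-k)/27, so the expected wait for the (k+1)-th is 27/(27-k).
E[T] = 27/27 + 27/26 + 27/25 + ... + 27/2 + 27/1 = 27·H_{27}.
H_{27} = 3.891, so E[T] = 105.069.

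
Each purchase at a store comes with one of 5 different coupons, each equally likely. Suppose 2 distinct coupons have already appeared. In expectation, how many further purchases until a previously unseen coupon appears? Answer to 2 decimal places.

The number of purchases until the next new coupon is geometric with success probability 3/5, so its mean is 5/3.
E = 5/3 = 1.667.

1.67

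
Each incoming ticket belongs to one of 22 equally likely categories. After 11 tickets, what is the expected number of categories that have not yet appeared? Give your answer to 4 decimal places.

13.1882

For each category, P(unseen after 11) = (21/22)^11 = 0.59946.
By linearity of expectation, E[unseen] = 22·(21/22)^11 = 13.18820.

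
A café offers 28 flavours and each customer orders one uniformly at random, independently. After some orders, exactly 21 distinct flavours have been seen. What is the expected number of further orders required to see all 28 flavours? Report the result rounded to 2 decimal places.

From k distinct to k+1 distinct takes on average 28/(28-k) orders.
Sum over k = 21,...,27: E = 28/7 + 28/6 + 28/5 + ... + 28/2 + 28/1 = 72.600.

72.60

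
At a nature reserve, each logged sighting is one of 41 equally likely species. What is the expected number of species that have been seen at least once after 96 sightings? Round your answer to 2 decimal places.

For each species, P(seen in 96 sightings) = 1 - (40/41)^96 = 0.907.
By linearity of expectation, E[distinct seen] = 41·(1 - (40/41)^96) = 37.169.

37.17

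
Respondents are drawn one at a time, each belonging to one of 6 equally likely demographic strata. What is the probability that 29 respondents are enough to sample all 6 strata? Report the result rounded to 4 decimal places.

By inclusion–exclusion over which strata are missing,
P(all seen) = Σ_{j=0}^{6} (-1)^j C(6,j)((6-j)/6)^29
= 1.00000 - 0.03033 + 0.00012 - 0.00000 + 0.00000 - 0.00000 + 0.00000
= 0.96979.

0.9698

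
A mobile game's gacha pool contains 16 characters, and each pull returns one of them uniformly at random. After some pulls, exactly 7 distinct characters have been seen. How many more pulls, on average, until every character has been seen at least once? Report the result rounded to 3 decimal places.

45.263

With k distinct characters already seen, the next new one takes an expected 16/(16-k) pulls.
Sum over k = 7,...,15: E = 16/9 + 16/8 + 16/7 + ... + 16/2 + 16/1 = 45.2635.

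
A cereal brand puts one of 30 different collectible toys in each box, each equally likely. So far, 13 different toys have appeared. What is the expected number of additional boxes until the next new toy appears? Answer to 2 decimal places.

Each box yields a new toy with probability (30-13)/30 = 17/30, so the wait is geometric with mean 30/17.
E = 30/17 = 1.765.

1.76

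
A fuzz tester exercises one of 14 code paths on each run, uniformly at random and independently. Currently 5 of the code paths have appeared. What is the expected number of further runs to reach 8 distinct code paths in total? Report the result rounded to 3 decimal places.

From k distinct to k+1 distinct takes on average 14/(14-k) runs.
Sum over k = 5,...,7: E = 14/9 + 14/8 + 14/7 = 5.3056.

5.306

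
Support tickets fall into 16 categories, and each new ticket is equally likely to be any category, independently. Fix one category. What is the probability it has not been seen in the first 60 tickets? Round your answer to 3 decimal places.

0.021

Each ticket misses the fixed category with probability (16-1)/16 = 15/16, independently.
P(still missing after 60) = (15/16)^60 = 0.0208.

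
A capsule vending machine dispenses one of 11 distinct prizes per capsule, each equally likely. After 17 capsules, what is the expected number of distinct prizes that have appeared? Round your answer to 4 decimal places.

For each prize, P(seen in 17 capsules) = 1 - (10/11)^17 = 0.80216.
By linearity of expectation, E[distinct seen] = 11·(1 - (10/11)^17) = 8.82371.

8.8237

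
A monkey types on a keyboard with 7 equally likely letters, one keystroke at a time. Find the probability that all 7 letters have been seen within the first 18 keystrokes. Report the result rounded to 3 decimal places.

Let A_i be the event that letter i is missing after 18 keystrokes. By inclusion–exclusion on the A_i,
P(all seen) = Σ_{j=0}^{7} (-1)^j C(7,j)((7-j)/7)^18
= 1.0000 - 0.4366 + 0.0492 - 0.0015 + 0.0000 - 0.0000 + 0.0000 - 0.0000
= 0.6112.

0.611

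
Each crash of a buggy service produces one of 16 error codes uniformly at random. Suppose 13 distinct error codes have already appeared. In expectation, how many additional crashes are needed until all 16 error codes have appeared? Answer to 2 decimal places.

29.33

The wait to go from k to k+1 distinct error codes is geometric with mean 16/(16-k).
Sum over k = 13,...,15: E = 16/3 + 16/2 + 16/1 = 29.333.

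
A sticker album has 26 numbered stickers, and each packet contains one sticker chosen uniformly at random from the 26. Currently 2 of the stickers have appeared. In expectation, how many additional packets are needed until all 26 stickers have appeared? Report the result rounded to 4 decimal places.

98.1749

From k distinct to k+1 distinct takes on average 26/(26-k) packets.
Sum over k = 2,...,25: E = 26/24 + 26/23 + 26/22 + ... + 26/2 + 26/1 = 98.17491.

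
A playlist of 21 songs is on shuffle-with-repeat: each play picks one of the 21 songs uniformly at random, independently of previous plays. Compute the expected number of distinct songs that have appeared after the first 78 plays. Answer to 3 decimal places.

For each song, P(seen in 78 plays) = 1 - (20/21)^78 = 0.9778.
By linearity of expectation, E[distinct seen] = 21·(1 - (20/21)^78) = 20.5329.

20.533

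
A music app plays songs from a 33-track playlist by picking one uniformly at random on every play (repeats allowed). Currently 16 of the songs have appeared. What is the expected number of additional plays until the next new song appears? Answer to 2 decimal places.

1.94

The number of plays until the next new song is geometric with success probability 17/33, so its mean is 33/17.
E = 33/17 = 1.941.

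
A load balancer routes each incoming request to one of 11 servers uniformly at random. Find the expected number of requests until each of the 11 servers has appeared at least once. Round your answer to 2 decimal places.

33.22

After k distinct servers have appeared, the next request gives a new one with probability (11-k)/11, so the expected wait for the (k+1)-th is 11/(11-k).
E[T] = 11/11 + 11/10 + 11/9 + ... + 11/2 + 11/1 = 11·H_{11}.
H_{11} = 3.020, so E[T] = 33.219.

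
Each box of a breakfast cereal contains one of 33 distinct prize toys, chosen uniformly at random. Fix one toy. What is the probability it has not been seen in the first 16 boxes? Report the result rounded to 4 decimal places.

On each box the fixed toy fails to appear with probability 32/33.
P(still missing after 16) = (32/33)^16 = 0.61119.

0.6112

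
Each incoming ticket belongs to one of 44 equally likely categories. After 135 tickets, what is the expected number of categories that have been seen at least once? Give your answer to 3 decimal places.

42.025

For each category, P(seen in 135 tickets) = 1 - (43/44)^135 = 0.9551.
By linearity of expectation, E[distinct seen] = 44·(1 - (43/44)^135) = 42.0249.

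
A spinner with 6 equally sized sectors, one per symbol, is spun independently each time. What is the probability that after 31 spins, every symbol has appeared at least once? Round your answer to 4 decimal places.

0.9790

By inclusion–exclusion over which symbols are missing,
P(all seen) = Σ_{j=0}^{6} (-1)^j C(6,j)((6-j)/6)^31
= 1.00000 - 0.02106 + 0.00005 - 0.00000 + 0.00000 - 0.00000 + 0.00000
= 0.97899.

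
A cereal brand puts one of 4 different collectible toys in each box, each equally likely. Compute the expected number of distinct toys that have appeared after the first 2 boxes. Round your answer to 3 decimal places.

For each toy, P(seen in 2 boxes) = 1 - (3/4)^2 = 0.4375.
By linearity of expectation, E[distinct seen] = 4·(1 - (3/4)^2) = 1.7500.

1.750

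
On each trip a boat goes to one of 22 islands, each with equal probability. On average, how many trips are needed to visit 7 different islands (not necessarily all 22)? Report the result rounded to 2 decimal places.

8.20

Going from k to k+1 distinct takes a geometric number of trips with mean 22/(22-k).
Sum over k = 0,...,6: E = 22/22 + 22/21 + 22/20 + ... + 22/17 + 22/16 = 8.197.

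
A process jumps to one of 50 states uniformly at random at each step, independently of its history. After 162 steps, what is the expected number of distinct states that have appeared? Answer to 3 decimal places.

For each state, P(seen in 162 steps) = 1 - (49/50)^162 = 0.9621.
By linearity of expectation, E[distinct seen] = 50·(1 - (49/50)^162) = 48.1051.

48.105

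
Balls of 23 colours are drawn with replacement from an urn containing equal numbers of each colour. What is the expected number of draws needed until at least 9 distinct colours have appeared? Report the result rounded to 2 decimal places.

Going from k to k+1 distinct takes a geometric number of draws with mean 23/(23-k).
Sum over k = 0,...,8: E = 23/23 + 23/22 + 23/21 + ... + 23/16 + 23/15 = 11.103.

11.10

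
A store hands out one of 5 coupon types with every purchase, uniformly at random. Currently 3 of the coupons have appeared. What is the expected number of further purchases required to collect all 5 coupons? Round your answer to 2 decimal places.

The wait to go from k to k+1 distinct coupons is geometric with mean 5/(5-k).
Sum over k = 3,...,4: E = 5/2 + 5/1 = 7.500.

7.50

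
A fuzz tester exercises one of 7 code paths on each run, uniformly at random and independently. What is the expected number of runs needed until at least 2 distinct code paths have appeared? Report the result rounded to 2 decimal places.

Going from k to k+1 distinct takes a geometric number of runs with mean 7/(7-k).
Sum over k = 0,...,1: E = 7/7 + 7/6 = 2.167.

2.17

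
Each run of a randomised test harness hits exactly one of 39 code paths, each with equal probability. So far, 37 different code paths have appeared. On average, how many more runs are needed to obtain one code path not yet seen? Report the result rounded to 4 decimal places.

Each run yields a new code path with probability (39-37)/39 = 2/39, so the wait is geometric with mean 39/2.
E = 39/2 = 19.50000.

19.5000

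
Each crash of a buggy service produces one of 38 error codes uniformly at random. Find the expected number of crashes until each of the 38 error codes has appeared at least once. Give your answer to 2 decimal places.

Split into phases: going from k distinct to k+1 distinct takes on average 38/(38-k) crashes.
E[T] = 38/38 + 38/37 + 38/36 + ... + 38/2 + 38/1 = 38·H_{38}.
H_{38} = 4.228, so E[T] = 160.660.

160.66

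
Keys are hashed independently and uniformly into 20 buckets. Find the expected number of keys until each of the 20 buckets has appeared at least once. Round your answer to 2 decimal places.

Split into phases: going from k distinct to k+1 distinct takes on average 20/(20-k) keys.
E[T] = 20/20 + 20/19 + 20/18 + ... + 20/2 + 20/1 = 20·H_{20}.
H_{20} = 3.598, so E[T] = 71.955.

71.95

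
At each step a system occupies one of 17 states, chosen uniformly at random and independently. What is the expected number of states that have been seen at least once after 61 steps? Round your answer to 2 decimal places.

For each state, P(seen in 61 steps) = 1 - (16/17)^61 = 0.975.
By linearity of expectation, E[distinct seen] = 17·(1 - (16/17)^61) = 16.579.

16.58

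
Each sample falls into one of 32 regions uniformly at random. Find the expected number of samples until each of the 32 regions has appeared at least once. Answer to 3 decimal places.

129.872

After k distinct regions have appeared, the next sample gives a new one with probability (32-k)/32, so the expected wait for the (k+1)-th is 32/(32-k).
E[T] = 32/32 + 32/31 + 32/30 + ... + 32/2 + 32/1 = 32·H_{32}.
H_{32} = 4.0585, so E[T] = 129.8718.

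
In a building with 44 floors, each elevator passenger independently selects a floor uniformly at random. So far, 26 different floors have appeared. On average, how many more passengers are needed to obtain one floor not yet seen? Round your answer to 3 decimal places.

Each passenger yields a new floor with probability (44-26)/44 = 18/44, so the wait is geometric with mean 44/18.
E = 44/18 = 2.4444.

2.444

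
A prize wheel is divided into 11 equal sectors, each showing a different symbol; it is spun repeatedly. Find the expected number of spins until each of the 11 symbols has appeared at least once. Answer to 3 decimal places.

Split into phases: going from k distinct to k+1 distinct takes on average 11/(11-k) spins.
E[T] = 11/11 + 11/10 + 11/9 + ... + 11/2 + 11/1 = 11·H_{11}.
H_{11} = 3.0199, so E[T] = 33.2187.

33.219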